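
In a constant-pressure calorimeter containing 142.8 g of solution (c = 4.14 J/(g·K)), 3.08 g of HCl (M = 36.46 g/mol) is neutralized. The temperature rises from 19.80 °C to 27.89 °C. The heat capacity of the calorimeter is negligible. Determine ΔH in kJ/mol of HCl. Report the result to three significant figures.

|ΔT| = |27.89 − 19.80| = 8.09 °C
|q_surr| = (142.8 × 4.14) × 8.09 = 591.192 × 8.09 = 4783 J
n(HCl) = 3.08 / 36.46 = 0.08448 mol
Temperature rose, so q_rxn = −|q_surr| = -4.783 kJ
ΔH = q_rxn / n = -56.62 kJ/mol

ΔH = -56.6 kJ/mol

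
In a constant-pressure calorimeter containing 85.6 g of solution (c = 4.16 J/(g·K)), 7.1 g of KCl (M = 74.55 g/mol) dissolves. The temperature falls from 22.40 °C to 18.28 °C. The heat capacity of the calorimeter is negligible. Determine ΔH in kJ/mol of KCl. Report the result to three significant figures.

ΔH = 15.4 kJ/mol

|ΔT| = |18.28 − 22.40| = 4.12 °C
|q_surr| = (85.6 × 4.16) × 4.12 = 356.096 × 4.12 = 1467 J
n(KCl) = 7.1 / 74.55 = 0.09524 mol
Temperature fell, so q_rxn = +|q_surr| = 1.467 kJ
ΔH = q_rxn / n = 15.40 kJ/mol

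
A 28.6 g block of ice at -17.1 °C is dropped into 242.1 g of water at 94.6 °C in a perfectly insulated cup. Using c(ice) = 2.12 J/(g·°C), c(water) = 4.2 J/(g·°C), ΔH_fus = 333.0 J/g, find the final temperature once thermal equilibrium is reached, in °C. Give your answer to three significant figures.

Heat to bring ice to 0 °C and melt it: q₁ = 28.6×2.12×17.1 + 28.6×333.0 = 10561 J
Heat the water can supply cooling to 0 °C: 242.1×4.2×94.6 = 96191.2 J > q₁, so all ice melts.
Energy balance: 242.1×4.2×(94.6 − T) = 10561 + 28.6×4.2×(T − 0)
1016.82(94.6 − T) = 10561 + 120.12 T
96191.2 − 10561 = 1136.94 T
T = 85630.2 / 1136.94 = 75.32 °C

T_f = 75.3 °C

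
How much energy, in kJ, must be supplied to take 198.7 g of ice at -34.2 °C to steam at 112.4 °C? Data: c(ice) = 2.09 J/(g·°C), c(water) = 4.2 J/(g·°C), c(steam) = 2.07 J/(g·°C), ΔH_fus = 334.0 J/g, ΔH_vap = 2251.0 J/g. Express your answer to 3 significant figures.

q1 (heat ice -34.2→0.0 °C): 198.7 × 2.09 × 34.2 = 14203 J
q2 (melt at 0 °C): 198.7 × 334.0 = 66366 J
q3 (heat water 0.0→100.0 °C): 198.7 × 4.2 × 100.0 = 83454 J
q4 (vaporize at 100 °C): 198.7 × 2251.0 = 447274 J
q5 (heat steam 100.0→112.4 °C): 198.7 × 2.07 × 12.4 = 5100 J
Total: 14203 + 66366 + 83454 + 447274 + 5100 = 616397 J = 616 kJ

q = 616 kJ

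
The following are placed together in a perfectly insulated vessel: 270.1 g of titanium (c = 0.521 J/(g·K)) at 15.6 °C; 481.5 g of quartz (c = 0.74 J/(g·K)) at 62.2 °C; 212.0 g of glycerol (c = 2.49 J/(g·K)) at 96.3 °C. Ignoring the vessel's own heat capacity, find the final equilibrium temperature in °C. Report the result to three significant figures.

T_f = 73.4 °C

Σ mᵢcᵢ(T − Tᵢ) = 0  ⇒  T = Σ mᵢcᵢTᵢ / Σ mᵢcᵢ
Σ mᵢcᵢ = 270.1×0.521 + 481.5×0.74 + 212.0×2.49 = 1024.9121
Σ mᵢcᵢTᵢ = 140.7221×15.6 + 356.31×62.2 + 527.88×96.3 = 75193
T = 75193 / 1024.9121 = 73.37 °C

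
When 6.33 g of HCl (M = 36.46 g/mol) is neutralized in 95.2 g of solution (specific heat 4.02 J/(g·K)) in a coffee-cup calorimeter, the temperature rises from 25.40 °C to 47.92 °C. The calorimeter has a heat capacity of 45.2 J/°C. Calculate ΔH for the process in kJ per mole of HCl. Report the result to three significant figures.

|ΔT| = |47.92 − 25.40| = 22.52 °C
|q_surr| = (95.2 × 4.02 + 45.2) × 22.52 = 427.904 × 22.52 = 9636 J
n(HCl) = 6.33 / 36.46 = 0.1736 mol
Temperature rose, so q_rxn = −|q_surr| = -9.636 kJ
ΔH = q_rxn / n = -55.51 kJ/mol

ΔH = -55.5 kJ/mol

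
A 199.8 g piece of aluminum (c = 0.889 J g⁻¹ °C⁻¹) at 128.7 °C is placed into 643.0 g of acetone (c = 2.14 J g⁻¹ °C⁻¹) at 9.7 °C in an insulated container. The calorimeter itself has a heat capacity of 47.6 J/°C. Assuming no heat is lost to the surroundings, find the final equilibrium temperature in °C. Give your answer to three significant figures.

Heat lost by aluminum = heat gained by acetone + calorimeter.
(199.8)(0.889)(128.7 − T) = [(643.0)(2.14) + 47.6](T − 9.7)
177.6222 (128.7 − T) = 1423.62 (T − 9.7)
22860 − 177.6222 T = 1423.62 T − 13809
36669 = 1601.2422 T
T = 22.90 °C

T_f = 22.9 °C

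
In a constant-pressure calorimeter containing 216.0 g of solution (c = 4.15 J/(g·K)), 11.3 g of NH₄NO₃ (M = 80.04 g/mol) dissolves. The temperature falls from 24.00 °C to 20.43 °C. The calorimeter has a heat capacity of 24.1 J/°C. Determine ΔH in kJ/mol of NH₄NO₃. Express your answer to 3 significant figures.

|ΔT| = |20.43 − 24.00| = 3.57 °C
|q_surr| = (216.0 × 4.15 + 24.1) × 3.57 = 920.5 × 3.57 = 3286 J
n(NH₄NO₃) = 11.3 / 80.04 = 0.1412 mol
Temperature fell, so q_rxn = +|q_surr| = 3.286 kJ
ΔH = q_rxn / n = 23.27 kJ/mol

ΔH = 23.3 kJ/mol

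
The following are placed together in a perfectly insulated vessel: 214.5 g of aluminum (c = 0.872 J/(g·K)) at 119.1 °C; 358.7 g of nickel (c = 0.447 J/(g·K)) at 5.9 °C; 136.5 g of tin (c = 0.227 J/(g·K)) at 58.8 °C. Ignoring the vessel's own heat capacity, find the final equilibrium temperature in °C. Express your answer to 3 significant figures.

Σ mᵢcᵢ(T − Tᵢ) = 0  ⇒  T = Σ mᵢcᵢTᵢ / Σ mᵢcᵢ
Σ mᵢcᵢ = 214.5×0.872 + 358.7×0.447 + 136.5×0.227 = 378.3684
Σ mᵢcᵢTᵢ = 187.044×119.1 + 160.3389×5.9 + 30.9855×58.8 = 25045
T = 25045 / 378.3684 = 66.19 °C

T_f = 66.2 °C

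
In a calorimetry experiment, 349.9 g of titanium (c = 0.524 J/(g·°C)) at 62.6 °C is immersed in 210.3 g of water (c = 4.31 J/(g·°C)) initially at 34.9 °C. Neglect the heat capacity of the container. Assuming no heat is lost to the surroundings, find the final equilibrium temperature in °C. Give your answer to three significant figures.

T_f = 39.6 °C

Heat lost by titanium = heat gained by water.
(349.9)(0.524)(62.6 − T) = (210.3)(4.31)(T − 34.9)
183.3476 (62.6 − T) = 906.393 (T − 34.9)
11478 − 183.3476 T = 906.393 T − 31633
43111 = 1089.7406 T
T = 39.56 °C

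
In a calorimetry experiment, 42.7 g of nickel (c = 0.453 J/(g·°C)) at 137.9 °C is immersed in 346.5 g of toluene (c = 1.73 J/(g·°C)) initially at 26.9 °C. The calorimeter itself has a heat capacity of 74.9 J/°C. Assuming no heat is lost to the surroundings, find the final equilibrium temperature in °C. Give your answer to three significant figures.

T_f = 30.0 °C

Heat lost by nickel = heat gained by toluene + calorimeter.
(42.7)(0.453)(137.9 − T) = [(346.5)(1.73) + 74.9](T − 26.9)
19.3431 (137.9 − T) = 674.345 (T − 26.9)
2667.4 − 19.3431 T = 674.345 T − 18140
20807.4 = 693.6881 T
T = 30.00 °C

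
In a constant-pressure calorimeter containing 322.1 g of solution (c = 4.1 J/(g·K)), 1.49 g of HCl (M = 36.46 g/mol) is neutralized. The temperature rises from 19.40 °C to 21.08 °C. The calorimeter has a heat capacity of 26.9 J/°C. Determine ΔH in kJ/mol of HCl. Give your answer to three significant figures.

ΔH = -55.4 kJ/mol

|ΔT| = |21.08 − 19.40| = 1.68 °C
|q_surr| = (322.1 × 4.1 + 26.9) × 1.68 = 1347.51 × 1.68 = 2264 J
n(HCl) = 1.49 / 36.46 = 0.04087 mol
Temperature rose, so q_rxn = −|q_surr| = -2.264 kJ
ΔH = q_rxn / n = -55.40 kJ/mol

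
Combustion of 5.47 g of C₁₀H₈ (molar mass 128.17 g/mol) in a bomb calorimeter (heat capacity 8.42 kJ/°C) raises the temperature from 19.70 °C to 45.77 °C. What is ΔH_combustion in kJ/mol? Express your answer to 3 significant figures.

ΔT = 45.77 − 19.70 = 26.07 °C
q_cal = C_cal × ΔT = 8.42 × 26.07 = 219.5094 kJ
n = 5.47 / 128.17 = 0.04268 mol
q_rxn = −q_cal = -219.5094 kJ
ΔH = -219.5094 / 0.04268 = -5143 kJ/mol

ΔH = -5140 kJ/mol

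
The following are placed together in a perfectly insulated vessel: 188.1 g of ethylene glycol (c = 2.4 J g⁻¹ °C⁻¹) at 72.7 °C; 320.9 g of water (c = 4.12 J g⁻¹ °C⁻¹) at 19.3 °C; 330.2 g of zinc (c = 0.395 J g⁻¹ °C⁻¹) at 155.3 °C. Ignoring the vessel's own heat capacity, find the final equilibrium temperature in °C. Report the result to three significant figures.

T_f = 41.3 °C

Σ mᵢcᵢ(T − Tᵢ) = 0  ⇒  T = Σ mᵢcᵢTᵢ / Σ mᵢcᵢ
Σ mᵢcᵢ = 188.1×2.4 + 320.9×4.12 + 330.2×0.395 = 1903.977
Σ mᵢcᵢTᵢ = 451.44×72.7 + 1322.108×19.3 + 130.429×155.3 = 78592
T = 78592 / 1903.977 = 41.28 °C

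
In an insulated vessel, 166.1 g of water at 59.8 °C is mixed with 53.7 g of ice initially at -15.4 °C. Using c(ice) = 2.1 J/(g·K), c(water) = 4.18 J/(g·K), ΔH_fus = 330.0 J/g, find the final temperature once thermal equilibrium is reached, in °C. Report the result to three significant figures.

T_f = 24.0 °C

Heat to bring ice to 0 °C and melt it: q₁ = 53.7×2.1×15.4 + 53.7×330.0 = 19458 J
Heat the water can supply cooling to 0 °C: 166.1×4.18×59.8 = 41519.0 J > q₁, so all ice melts.
Energy balance: 166.1×4.18×(59.8 − T) = 19458 + 53.7×4.18×(T − 0)
694.298(59.8 − T) = 19458 + 224.466 T
41519.0 − 19458 = 918.764 T
T = 22061.0 / 918.764 = 24.01 °C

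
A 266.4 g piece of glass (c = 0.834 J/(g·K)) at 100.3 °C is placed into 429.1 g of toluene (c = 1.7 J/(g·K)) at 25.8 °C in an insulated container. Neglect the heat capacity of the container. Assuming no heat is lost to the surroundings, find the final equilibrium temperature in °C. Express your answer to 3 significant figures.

T_f = 43.2 °C

Heat lost by glass = heat gained by toluene.
(266.4)(0.834)(100.3 − T) = (429.1)(1.7)(T − 25.8)
222.1776 (100.3 − T) = 729.47 (T − 25.8)
22284 − 222.1776 T = 729.47 T − 18820
41104 = 951.6476 T
T = 43.19 °C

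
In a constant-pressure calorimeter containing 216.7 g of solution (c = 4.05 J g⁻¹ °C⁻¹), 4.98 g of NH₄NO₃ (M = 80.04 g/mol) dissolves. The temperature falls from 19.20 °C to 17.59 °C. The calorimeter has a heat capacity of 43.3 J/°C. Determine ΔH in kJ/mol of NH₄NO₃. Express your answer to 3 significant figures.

|ΔT| = |17.59 − 19.20| = 1.61 °C
|q_surr| = (216.7 × 4.05 + 43.3) × 1.61 = 920.935 × 1.61 = 1483 J
n(NH₄NO₃) = 4.98 / 80.04 = 0.06222 mol
Temperature fell, so q_rxn = +|q_surr| = 1.483 kJ
ΔH = q_rxn / n = 23.83 kJ/mol

ΔH = 23.8 kJ/mol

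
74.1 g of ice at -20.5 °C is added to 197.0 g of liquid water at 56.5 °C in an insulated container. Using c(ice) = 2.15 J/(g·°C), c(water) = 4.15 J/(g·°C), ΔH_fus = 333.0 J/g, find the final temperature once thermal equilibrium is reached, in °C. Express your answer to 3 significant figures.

T_f = 16.2 °C

Heat to bring ice to 0 °C and melt it: q₁ = 74.1×2.15×20.5 + 74.1×333.0 = 27941 J
Heat the water can supply cooling to 0 °C: 197.0×4.15×56.5 = 46191.6 J > q₁, so all ice melts.
Energy balance: 197.0×4.15×(56.5 − T) = 27941 + 74.1×4.15×(T − 0)
817.55(56.5 − T) = 27941 + 307.515 T
46191.6 − 27941 = 1125.065 T
T = 18250.6 / 1125.065 = 16.22 °C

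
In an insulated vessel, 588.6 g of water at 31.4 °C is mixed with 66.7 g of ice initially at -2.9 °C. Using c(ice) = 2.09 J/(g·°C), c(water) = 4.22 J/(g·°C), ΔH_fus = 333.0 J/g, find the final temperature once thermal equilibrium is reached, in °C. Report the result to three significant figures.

T_f = 20.0 °C

Heat to bring ice to 0 °C and melt it: q₁ = 66.7×2.09×2.9 + 66.7×333.0 = 22615 J
Heat the water can supply cooling to 0 °C: 588.6×4.22×31.4 = 77994.2 J > q₁, so all ice melts.
Energy balance: 588.6×4.22×(31.4 − T) = 22615 + 66.7×4.22×(T − 0)
2483.892(31.4 − T) = 22615 + 281.474 T
77994.2 − 22615 = 2765.366 T
T = 55379.2 / 2765.366 = 20.03 °C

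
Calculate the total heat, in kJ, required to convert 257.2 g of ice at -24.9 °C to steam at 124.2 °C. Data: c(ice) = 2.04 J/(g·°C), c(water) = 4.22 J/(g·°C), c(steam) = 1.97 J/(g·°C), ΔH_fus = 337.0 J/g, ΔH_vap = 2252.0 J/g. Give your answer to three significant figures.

q = 800 kJ

q1 (heat ice -24.9→0.0 °C): 257.2 × 2.04 × 24.9 = 13065 J
q2 (melt at 0 °C): 257.2 × 337.0 = 86676 J
q3 (heat water 0.0→100.0 °C): 257.2 × 4.22 × 100.0 = 108538 J
q4 (vaporize at 100 °C): 257.2 × 2252.0 = 579214 J
q5 (heat steam 100.0→124.2 °C): 257.2 × 1.97 × 24.2 = 12262 J
Total: 13065 + 86676 + 108538 + 579214 + 12262 = 799755 J = 800 kJ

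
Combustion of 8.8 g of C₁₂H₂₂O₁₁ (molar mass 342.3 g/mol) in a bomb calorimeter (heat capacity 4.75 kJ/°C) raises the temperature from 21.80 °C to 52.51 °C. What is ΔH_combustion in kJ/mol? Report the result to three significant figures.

ΔT = 52.51 − 21.80 = 30.71 °C
q_cal = C_cal × ΔT = 4.75 × 30.71 = 145.8725 kJ
n = 8.8 / 342.3 = 0.02571 mol
q_rxn = −q_cal = -145.8725 kJ
ΔH = -145.8725 / 0.02571 = -5674 kJ/mol

ΔH = -5670 kJ/mol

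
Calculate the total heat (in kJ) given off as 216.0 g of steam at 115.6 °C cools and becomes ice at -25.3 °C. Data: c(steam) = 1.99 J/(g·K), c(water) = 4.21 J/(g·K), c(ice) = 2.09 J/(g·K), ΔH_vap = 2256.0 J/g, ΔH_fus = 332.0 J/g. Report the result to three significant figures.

q1 (cool steam 115.6→100 °C): 216.0 × 1.99 × 15.6 = 6706 J
q2 (condense at 100 °C): 216.0 × 2256.0 = 487296 J
q3 (cool water 100→0 °C): 216.0 × 4.21 × 100.0 = 90936 J
q4 (freeze at 0 °C): 216.0 × 332.0 = 71712 J
q5 (cool ice 0→-25.3 °C): 216.0 × 2.09 × 25.3 = 11421 J
Total: 6706 + 487296 + 90936 + 71712 + 11421 = 668071 J = 668 kJ

q = 668 kJ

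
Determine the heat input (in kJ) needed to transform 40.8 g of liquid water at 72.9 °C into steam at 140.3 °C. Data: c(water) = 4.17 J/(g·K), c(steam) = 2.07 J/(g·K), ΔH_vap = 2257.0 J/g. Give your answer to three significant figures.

q = 100 kJ

q1 (heat water 72.9→100.0 °C): 40.8 × 4.17 × 27.1 = 4611 J
q2 (vaporize at 100 °C): 40.8 × 2257.0 = 92086 J
q3 (heat steam 100.0→140.3 °C): 40.8 × 2.07 × 40.3 = 3404 J
Total: 4611 + 92086 + 3404 = 100101 J = 100 kJ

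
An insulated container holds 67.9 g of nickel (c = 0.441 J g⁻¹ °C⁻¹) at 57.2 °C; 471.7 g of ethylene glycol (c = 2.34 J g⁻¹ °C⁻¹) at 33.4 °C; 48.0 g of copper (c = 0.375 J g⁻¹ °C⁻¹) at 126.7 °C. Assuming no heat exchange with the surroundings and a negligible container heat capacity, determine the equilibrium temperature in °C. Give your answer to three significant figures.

T_f = 35.5 °C

Σ mᵢcᵢ(T − Tᵢ) = 0  ⇒  T = Σ mᵢcᵢTᵢ / Σ mᵢcᵢ
Σ mᵢcᵢ = 67.9×0.441 + 471.7×2.34 + 48.0×0.375 = 1151.7219
Σ mᵢcᵢTᵢ = 29.9439×57.2 + 1103.778×33.4 + 18×126.7 = 40860
T = 40860 / 1151.7219 = 35.48 °C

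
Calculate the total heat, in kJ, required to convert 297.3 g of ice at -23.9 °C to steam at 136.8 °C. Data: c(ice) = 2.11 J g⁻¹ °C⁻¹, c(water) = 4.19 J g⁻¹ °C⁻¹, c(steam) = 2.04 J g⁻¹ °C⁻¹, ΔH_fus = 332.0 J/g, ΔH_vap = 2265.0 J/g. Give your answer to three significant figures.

q1 (heat ice -23.9→0.0 °C): 297.3 × 2.11 × 23.9 = 14993 J
q2 (melt at 0 °C): 297.3 × 332.0 = 98704 J
q3 (heat water 0.0→100.0 °C): 297.3 × 4.19 × 100.0 = 124569 J
q4 (vaporize at 100 °C): 297.3 × 2265.0 = 673385 J
q5 (heat steam 100.0→136.8 °C): 297.3 × 2.04 × 36.8 = 22319 J
Total: 14993 + 98704 + 124569 + 673385 + 22319 = 933970 J = 934 kJ

q = 934 kJ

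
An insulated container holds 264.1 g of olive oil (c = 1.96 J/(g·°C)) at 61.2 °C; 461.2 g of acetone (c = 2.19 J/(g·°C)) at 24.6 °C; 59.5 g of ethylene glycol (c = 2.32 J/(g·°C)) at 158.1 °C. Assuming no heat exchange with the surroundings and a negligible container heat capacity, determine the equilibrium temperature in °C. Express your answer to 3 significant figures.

Σ mᵢcᵢ(T − Tᵢ) = 0  ⇒  T = Σ mᵢcᵢTᵢ / Σ mᵢcᵢ
Σ mᵢcᵢ = 264.1×1.96 + 461.2×2.19 + 59.5×2.32 = 1665.704
Σ mᵢcᵢTᵢ = 517.636×61.2 + 1010.028×24.6 + 138.04×158.1 = 78350
T = 78350 / 1665.704 = 47.04 °C

T_f = 47.0 °C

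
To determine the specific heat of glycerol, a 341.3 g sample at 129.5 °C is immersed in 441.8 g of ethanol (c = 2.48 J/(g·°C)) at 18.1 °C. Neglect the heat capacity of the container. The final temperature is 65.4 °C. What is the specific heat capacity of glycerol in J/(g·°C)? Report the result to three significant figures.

c = 2.37 J/(g·°C)

q_gained = (441.8 × 2.48) × (65.4 − 18.1) = 51820 J
q_lost = 341.3 × c × (129.5 − 65.4) = 21877.33 c
Set equal: c = 51820 / 21877.33 = 2.37 J/(g·°C)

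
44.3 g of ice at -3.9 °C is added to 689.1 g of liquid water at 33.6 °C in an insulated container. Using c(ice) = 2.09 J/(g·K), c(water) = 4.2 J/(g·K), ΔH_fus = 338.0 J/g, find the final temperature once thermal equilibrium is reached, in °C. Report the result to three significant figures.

T_f = 26.6 °C

Heat to bring ice to 0 °C and melt it: q₁ = 44.3×2.09×3.9 + 44.3×338.0 = 15334 J
Heat the water can supply cooling to 0 °C: 689.1×4.2×33.6 = 97245.8 J > q₁, so all ice melts.
Energy balance: 689.1×4.2×(33.6 − T) = 15334 + 44.3×4.2×(T − 0)
2894.22(33.6 − T) = 15334 + 186.06 T
97245.8 − 15334 = 3080.28 T
T = 81911.8 / 3080.28 = 26.59 °C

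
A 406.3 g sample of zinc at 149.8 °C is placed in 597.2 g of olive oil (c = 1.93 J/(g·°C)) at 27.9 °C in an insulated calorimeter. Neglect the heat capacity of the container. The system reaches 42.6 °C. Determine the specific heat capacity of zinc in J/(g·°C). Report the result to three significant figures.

q_gained = (597.2 × 1.93) × (42.6 − 27.9) = 16940 J
q_lost = 406.3 × c × (149.8 − 42.6) = 43555.36 c
Set equal: c = 16940 / 43555.36 = 0.389 J/(g·°C)

c = 0.389 J/(g·°C)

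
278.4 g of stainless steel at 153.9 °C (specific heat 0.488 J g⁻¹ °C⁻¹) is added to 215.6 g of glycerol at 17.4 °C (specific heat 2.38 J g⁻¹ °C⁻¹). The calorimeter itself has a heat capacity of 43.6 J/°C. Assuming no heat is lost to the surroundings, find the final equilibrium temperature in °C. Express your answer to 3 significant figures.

T_f = 44.2 °C

Heat lost by stainless steel = heat gained by glycerol + calorimeter.
(278.4)(0.488)(153.9 − T) = [(215.6)(2.38) + 43.6](T − 17.4)
135.8592 (153.9 − T) = 556.728 (T − 17.4)
20909 − 135.8592 T = 556.728 T − 9687.1
30596.1 = 692.5872 T
T = 44.18 °C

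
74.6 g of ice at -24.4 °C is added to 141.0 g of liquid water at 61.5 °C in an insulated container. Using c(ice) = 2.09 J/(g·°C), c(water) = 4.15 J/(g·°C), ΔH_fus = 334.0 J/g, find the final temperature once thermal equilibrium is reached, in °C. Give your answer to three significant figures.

T_f = 8.12 °C

Heat to bring ice to 0 °C and melt it: q₁ = 74.6×2.09×24.4 + 74.6×334.0 = 28721 J
Heat the water can supply cooling to 0 °C: 141.0×4.15×61.5 = 35986.7 J > q₁, so all ice melts.
Energy balance: 141.0×4.15×(61.5 − T) = 28721 + 74.6×4.15×(T − 0)
585.15(61.5 − T) = 28721 + 309.59 T
35986.7 − 28721 = 894.74 T
T = 7265.7 / 894.74 = 8.120 °C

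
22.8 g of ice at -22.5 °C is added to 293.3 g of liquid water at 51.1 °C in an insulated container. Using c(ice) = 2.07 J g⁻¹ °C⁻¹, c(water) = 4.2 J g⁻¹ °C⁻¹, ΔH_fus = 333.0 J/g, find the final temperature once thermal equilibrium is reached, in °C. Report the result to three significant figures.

T_f = 40.9 °C

Heat to bring ice to 0 °C and melt it: q₁ = 22.8×2.07×22.5 + 22.8×333.0 = 8654.3 J
Heat the water can supply cooling to 0 °C: 293.3×4.2×51.1 = 62948.0 J > q₁, so all ice melts.
Energy balance: 293.3×4.2×(51.1 − T) = 8654.3 + 22.8×4.2×(T − 0)
1231.86(51.1 − T) = 8654.3 + 95.76 T
62948.0 − 8654.3 = 1327.62 T
T = 54293.7 / 1327.62 = 40.90 °C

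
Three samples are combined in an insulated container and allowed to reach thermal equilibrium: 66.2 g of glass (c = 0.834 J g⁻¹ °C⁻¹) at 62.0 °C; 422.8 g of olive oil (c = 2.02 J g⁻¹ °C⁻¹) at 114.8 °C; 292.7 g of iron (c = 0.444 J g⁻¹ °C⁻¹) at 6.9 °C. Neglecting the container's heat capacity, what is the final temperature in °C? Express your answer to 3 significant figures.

T_f = 98.5 °C

Σ mᵢcᵢ(T − Tᵢ) = 0  ⇒  T = Σ mᵢcᵢTᵢ / Σ mᵢcᵢ
Σ mᵢcᵢ = 66.2×0.834 + 422.8×2.02 + 292.7×0.444 = 1039.2256
Σ mᵢcᵢTᵢ = 55.2108×62.0 + 854.056×114.8 + 129.9588×6.9 = 102370
T = 102370 / 1039.2256 = 98.51 °C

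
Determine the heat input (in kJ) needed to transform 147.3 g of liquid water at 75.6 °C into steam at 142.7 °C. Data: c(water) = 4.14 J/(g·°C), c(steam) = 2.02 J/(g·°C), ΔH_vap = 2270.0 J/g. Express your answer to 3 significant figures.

q = 362 kJ

q1 (heat water 75.6→100.0 °C): 147.3 × 4.14 × 24.4 = 14880 J
q2 (vaporize at 100 °C): 147.3 × 2270.0 = 334371 J
q3 (heat steam 100.0→142.7 °C): 147.3 × 2.02 × 42.7 = 12705 J
Total: 14880 + 334371 + 12705 = 361956 J = 362 kJ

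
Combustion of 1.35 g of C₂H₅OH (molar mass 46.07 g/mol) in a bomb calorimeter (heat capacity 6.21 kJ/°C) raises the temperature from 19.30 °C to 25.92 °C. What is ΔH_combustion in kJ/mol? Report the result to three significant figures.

ΔT = 25.92 − 19.30 = 6.62 °C
q_cal = C_cal × ΔT = 6.21 × 6.62 = 41.1102 kJ
n = 1.35 / 46.07 = 0.02930 mol
q_rxn = −q_cal = -41.1102 kJ
ΔH = -41.1102 / 0.02930 = -1403 kJ/mol

ΔH = -1400 kJ/mol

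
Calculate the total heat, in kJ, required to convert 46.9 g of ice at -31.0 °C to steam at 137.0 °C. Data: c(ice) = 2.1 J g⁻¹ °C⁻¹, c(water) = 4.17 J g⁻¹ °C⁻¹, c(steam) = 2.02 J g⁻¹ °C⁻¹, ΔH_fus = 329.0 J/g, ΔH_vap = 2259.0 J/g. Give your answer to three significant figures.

q = 147 kJ

q1 (heat ice -31.0→0.0 °C): 46.9 × 2.1 × 31.0 = 3053 J
q2 (melt at 0 °C): 46.9 × 329.0 = 15430 J
q3 (heat water 0.0→100.0 °C): 46.9 × 4.17 × 100.0 = 19557 J
q4 (vaporize at 100 °C): 46.9 × 2259.0 = 105947 J
q5 (heat steam 100.0→137.0 °C): 46.9 × 2.02 × 37.0 = 3505 J
Total: 3053 + 15430 + 19557 + 105947 + 3505 = 147492 J = 147 kJ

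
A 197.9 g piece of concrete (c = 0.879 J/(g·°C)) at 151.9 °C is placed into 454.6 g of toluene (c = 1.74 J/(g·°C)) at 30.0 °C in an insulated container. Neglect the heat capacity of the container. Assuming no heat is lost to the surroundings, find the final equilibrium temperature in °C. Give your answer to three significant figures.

Heat lost by concrete = heat gained by toluene.
(197.9)(0.879)(151.9 − T) = (454.6)(1.74)(T − 30.0)
173.9541 (151.9 − T) = 791.004 (T − 30.0)
26424 − 173.9541 T = 791.004 T − 23730
50154 = 964.9581 T
T = 51.98 °C

T_f = 52.0 °C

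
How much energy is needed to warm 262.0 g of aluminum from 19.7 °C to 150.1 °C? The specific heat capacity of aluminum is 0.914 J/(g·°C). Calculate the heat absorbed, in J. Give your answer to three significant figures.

q = 31200 J

q = m c ΔT = 262.0 × 0.914 × (150.1 − 19.7)
q = 262.0 × 0.914 × 130.4 = 31230 J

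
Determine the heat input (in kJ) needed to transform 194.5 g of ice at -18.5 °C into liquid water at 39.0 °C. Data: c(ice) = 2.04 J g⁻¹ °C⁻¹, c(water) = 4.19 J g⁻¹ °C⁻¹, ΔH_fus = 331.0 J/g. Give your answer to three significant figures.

q1 (heat ice -18.5→0.0 °C): 194.5 × 2.04 × 18.5 = 7340 J
q2 (melt at 0 °C): 194.5 × 331.0 = 64380 J
q3 (heat water 0.0→39.0 °C): 194.5 × 4.19 × 39.0 = 31783 J
Total: 7340 + 64380 + 31783 = 103503 J = 104 kJ

q = 104 kJ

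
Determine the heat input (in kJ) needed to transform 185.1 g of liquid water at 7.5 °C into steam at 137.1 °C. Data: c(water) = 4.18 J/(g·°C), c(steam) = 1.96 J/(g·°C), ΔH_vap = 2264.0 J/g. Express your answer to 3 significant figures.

q1 (heat water 7.5→100.0 °C): 185.1 × 4.18 × 92.5 = 71569 J
q2 (vaporize at 100 °C): 185.1 × 2264.0 = 419066 J
q3 (heat steam 100.0→137.1 °C): 185.1 × 1.96 × 37.1 = 13460 J
Total: 71569 + 419066 + 13460 = 504095 J = 504 kJ

q = 504 kJ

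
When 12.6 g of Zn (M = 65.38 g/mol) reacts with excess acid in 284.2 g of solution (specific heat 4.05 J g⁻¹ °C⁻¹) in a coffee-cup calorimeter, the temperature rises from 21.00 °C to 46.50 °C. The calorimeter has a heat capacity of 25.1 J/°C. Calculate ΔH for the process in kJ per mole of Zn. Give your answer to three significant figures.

|ΔT| = |46.50 − 21.00| = 25.50 °C
|q_surr| = (284.2 × 4.05 + 25.1) × 25.50 = 1176.11 × 25.50 = 29990 J
n(Zn) = 12.6 / 65.38 = 0.1927 mol
Temperature rose, so q_rxn = −|q_surr| = -29.99 kJ
ΔH = q_rxn / n = -155.6 kJ/mol

ΔH = -156 kJ/mol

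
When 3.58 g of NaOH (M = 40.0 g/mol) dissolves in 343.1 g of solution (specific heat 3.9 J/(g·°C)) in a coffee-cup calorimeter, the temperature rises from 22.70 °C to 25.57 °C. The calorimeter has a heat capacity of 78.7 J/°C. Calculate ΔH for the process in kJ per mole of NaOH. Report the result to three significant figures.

ΔH = -45.4 kJ/mol

|ΔT| = |25.57 − 22.70| = 2.87 °C
|q_surr| = (343.1 × 3.9 + 78.7) × 2.87 = 1416.79 × 2.87 = 4066 J
n(NaOH) = 3.58 / 40.0 = 0.08950 mol
Temperature rose, so q_rxn = −|q_surr| = -4.066 kJ
ΔH = q_rxn / n = -45.43 kJ/mol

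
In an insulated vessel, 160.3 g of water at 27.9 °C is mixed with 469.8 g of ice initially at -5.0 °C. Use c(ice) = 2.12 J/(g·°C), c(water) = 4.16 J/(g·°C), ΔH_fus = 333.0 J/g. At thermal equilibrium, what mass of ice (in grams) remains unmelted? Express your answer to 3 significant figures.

m_ice remaining = 429 g

Heat to warm all ice to 0 °C: 469.8×2.12×5.0 = 4979.9 J
Heat released by water cooling to 0 °C: 160.3×4.16×27.9 = 18605 J
18605 J < 4979.9 + 469.8×333.0 = 161423.3 J, so not all ice melts; final T = 0 °C.
Heat left for melting: 18605 − 4979.9 = 13625.1 J
Mass melted = 13625.1 / 333.0 = 40.92 g
Ice remaining = 469.8 − 40.92 = 428.88 g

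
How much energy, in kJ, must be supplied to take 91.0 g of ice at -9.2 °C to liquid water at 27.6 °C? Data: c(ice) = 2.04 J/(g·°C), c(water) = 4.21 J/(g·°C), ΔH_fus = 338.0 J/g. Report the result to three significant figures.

q1 (heat ice -9.2→0.0 °C): 91.0 × 2.04 × 9.2 = 1708 J
q2 (melt at 0 °C): 91.0 × 338.0 = 30758 J
q3 (heat water 0.0→27.6 °C): 91.0 × 4.21 × 27.6 = 10574 J
Total: 1708 + 30758 + 10574 = 43040 J = 43.0 kJ

q = 43.0 kJ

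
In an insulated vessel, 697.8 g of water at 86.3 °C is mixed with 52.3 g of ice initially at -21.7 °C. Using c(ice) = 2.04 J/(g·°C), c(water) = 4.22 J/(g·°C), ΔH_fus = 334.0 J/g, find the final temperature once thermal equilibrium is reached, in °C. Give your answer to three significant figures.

T_f = 74.0 °C

Heat to bring ice to 0 °C and melt it: q₁ = 52.3×2.04×21.7 + 52.3×334.0 = 19783 J
Heat the water can supply cooling to 0 °C: 697.8×4.22×86.3 = 254129 J > q₁, so all ice melts.
Energy balance: 697.8×4.22×(86.3 − T) = 19783 + 52.3×4.22×(T − 0)
2944.716(86.3 − T) = 19783 + 220.706 T
254129 − 19783 = 3165.422 T
T = 234346 / 3165.422 = 74.03 °C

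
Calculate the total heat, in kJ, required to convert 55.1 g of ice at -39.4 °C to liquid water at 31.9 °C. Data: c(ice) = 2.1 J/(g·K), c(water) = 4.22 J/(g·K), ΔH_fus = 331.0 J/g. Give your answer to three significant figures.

q = 30.2 kJ

q1 (heat ice -39.4→0.0 °C): 55.1 × 2.1 × 39.4 = 4559 J
q2 (melt at 0 °C): 55.1 × 331.0 = 18238 J
q3 (heat water 0.0→31.9 °C): 55.1 × 4.22 × 31.9 = 7417 J
Total: 4559 + 18238 + 7417 = 30214 J = 30.2 kJ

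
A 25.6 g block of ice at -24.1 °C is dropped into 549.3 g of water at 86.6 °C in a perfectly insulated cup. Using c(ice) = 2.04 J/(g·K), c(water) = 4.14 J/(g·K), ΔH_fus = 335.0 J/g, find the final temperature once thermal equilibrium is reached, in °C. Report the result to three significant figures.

Heat to bring ice to 0 °C and melt it: q₁ = 25.6×2.04×24.1 + 25.6×335.0 = 9834.6 J
Heat the water can supply cooling to 0 °C: 549.3×4.14×86.6 = 196937 J > q₁, so all ice melts.
Energy balance: 549.3×4.14×(86.6 − T) = 9834.6 + 25.6×4.14×(T − 0)
2274.102(86.6 − T) = 9834.6 + 105.984 T
196937 − 9834.6 = 2380.086 T
T = 187102.4 / 2380.086 = 78.61 °C

T_f = 78.6 °C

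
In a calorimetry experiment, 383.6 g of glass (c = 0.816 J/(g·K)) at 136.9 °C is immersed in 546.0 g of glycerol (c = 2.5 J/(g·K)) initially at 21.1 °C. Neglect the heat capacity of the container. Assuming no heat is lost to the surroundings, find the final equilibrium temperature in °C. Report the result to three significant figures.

Heat lost by glass = heat gained by glycerol.
(383.6)(0.816)(136.9 − T) = (546.0)(2.5)(T − 21.1)
313.0176 (136.9 − T) = 1365 (T − 21.1)
42852 − 313.0176 T = 1365 T − 28802
71654 = 1678.0176 T
T = 42.70 °C

T_f = 42.7 °C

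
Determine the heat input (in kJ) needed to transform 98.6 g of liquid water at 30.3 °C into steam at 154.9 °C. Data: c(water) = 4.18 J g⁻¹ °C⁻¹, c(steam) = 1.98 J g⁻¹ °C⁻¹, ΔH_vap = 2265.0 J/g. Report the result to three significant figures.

q1 (heat water 30.3→100.0 °C): 98.6 × 4.18 × 69.7 = 28727 J
q2 (vaporize at 100 °C): 98.6 × 2265.0 = 223329 J
q3 (heat steam 100.0→154.9 °C): 98.6 × 1.98 × 54.9 = 10718 J
Total: 28727 + 223329 + 10718 = 262774 J = 263 kJ

q = 263 kJ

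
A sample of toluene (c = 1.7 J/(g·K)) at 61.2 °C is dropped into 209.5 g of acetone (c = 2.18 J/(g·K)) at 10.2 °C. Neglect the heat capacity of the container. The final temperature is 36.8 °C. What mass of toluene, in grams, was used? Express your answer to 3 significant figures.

q_gained = (209.5 × 2.18) × (36.8 − 10.2) = 12150 J
q_lost = m × 1.7 × (61.2 − 36.8) = 41.48 m
m = 12150 / 41.48 = 293 g

m = 293 g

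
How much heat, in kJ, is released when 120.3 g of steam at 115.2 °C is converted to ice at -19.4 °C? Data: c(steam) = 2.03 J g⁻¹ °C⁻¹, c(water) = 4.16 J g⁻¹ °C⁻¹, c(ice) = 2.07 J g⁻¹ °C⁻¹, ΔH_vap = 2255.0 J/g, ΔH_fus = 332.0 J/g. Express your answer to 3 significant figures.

q1 (cool steam 115.2→100 °C): 120.3 × 2.03 × 15.2 = 3712 J
q2 (condense at 100 °C): 120.3 × 2255.0 = 271277 J
q3 (cool water 100→0 °C): 120.3 × 4.16 × 100.0 = 50045 J
q4 (freeze at 0 °C): 120.3 × 332.0 = 39940 J
q5 (cool ice 0→-19.4 °C): 120.3 × 2.07 × 19.4 = 4831 J
Total: 3712 + 271277 + 50045 + 39940 + 4831 = 369805 J = 370 kJ

q = 370 kJ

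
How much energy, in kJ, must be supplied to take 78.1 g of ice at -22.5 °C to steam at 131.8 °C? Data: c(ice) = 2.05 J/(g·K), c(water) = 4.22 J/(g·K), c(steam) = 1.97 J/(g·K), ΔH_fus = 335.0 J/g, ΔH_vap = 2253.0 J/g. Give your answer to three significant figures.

q1 (heat ice -22.5→0.0 °C): 78.1 × 2.05 × 22.5 = 3602 J
q2 (melt at 0 °C): 78.1 × 335.0 = 26164 J
q3 (heat water 0.0→100.0 °C): 78.1 × 4.22 × 100.0 = 32958 J
q4 (vaporize at 100 °C): 78.1 × 2253.0 = 175959 J
q5 (heat steam 100.0→131.8 °C): 78.1 × 1.97 × 31.8 = 4893 J
Total: 3602 + 26164 + 32958 + 175959 + 4893 = 243576 J = 244 kJ

q = 244 kJ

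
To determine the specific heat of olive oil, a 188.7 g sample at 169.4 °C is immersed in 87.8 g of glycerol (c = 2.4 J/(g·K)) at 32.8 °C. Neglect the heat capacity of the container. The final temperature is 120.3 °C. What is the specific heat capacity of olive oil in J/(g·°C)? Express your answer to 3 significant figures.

c = 1.99 J/(g·°C)

q_gained = (87.8 × 2.4) × (120.3 − 32.8) = 18440 J
q_lost = 188.7 × c × (169.4 − 120.3) = 9265.17 c
Set equal: c = 18440 / 9265.17 = 1.99 J/(g·°C)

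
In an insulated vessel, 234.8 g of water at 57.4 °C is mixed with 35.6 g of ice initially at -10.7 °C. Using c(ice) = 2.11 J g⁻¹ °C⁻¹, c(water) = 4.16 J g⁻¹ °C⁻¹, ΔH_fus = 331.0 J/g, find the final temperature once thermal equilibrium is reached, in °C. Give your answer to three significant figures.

T_f = 38.7 °C

Heat to bring ice to 0 °C and melt it: q₁ = 35.6×2.11×10.7 + 35.6×331.0 = 12587 J
Heat the water can supply cooling to 0 °C: 234.8×4.16×57.4 = 56066.5 J > q₁, so all ice melts.
Energy balance: 234.8×4.16×(57.4 − T) = 12587 + 35.6×4.16×(T − 0)
976.768(57.4 − T) = 12587 + 148.096 T
56066.5 − 12587 = 1124.864 T
T = 43479.5 / 1124.864 = 38.65 °C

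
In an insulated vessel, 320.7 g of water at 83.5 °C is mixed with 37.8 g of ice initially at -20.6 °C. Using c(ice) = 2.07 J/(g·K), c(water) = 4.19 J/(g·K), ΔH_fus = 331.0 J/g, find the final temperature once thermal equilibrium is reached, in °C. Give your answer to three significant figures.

Heat to bring ice to 0 °C and melt it: q₁ = 37.8×2.07×20.6 + 37.8×331.0 = 14124 J
Heat the water can supply cooling to 0 °C: 320.7×4.19×83.5 = 112202 J > q₁, so all ice melts.
Energy balance: 320.7×4.19×(83.5 − T) = 14124 + 37.8×4.19×(T − 0)
1343.733(83.5 − T) = 14124 + 158.382 T
112202 − 14124 = 1502.115 T
T = 98078 / 1502.115 = 65.29 °C

T_f = 65.3 °C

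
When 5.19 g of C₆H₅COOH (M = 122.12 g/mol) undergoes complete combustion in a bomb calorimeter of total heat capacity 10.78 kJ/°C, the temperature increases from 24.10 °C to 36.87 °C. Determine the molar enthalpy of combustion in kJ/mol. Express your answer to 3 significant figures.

ΔT = 36.87 − 24.10 = 12.77 °C
q_cal = C_cal × ΔT = 10.78 × 12.77 = 137.6606 kJ
n = 5.19 / 122.12 = 0.04250 mol
q_rxn = −q_cal = -137.6606 kJ
ΔH = -137.6606 / 0.04250 = -3239 kJ/mol

ΔH = -3240 kJ/mol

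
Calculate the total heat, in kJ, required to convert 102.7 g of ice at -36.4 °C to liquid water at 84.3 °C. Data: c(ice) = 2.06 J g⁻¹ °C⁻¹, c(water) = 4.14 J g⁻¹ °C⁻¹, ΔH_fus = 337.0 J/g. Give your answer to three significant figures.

q = 78.2 kJ

q1 (heat ice -36.4→0.0 °C): 102.7 × 2.06 × 36.4 = 7701 J
q2 (melt at 0 °C): 102.7 × 337.0 = 34610 J
q3 (heat water 0.0→84.3 °C): 102.7 × 4.14 × 84.3 = 35843 J
Total: 7701 + 34610 + 35843 = 78154 J = 78.2 kJ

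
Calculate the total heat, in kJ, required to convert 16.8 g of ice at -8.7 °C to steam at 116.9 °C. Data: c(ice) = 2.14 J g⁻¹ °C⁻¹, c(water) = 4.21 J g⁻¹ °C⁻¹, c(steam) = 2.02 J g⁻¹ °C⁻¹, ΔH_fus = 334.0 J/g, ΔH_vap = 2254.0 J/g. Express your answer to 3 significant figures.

q = 51.4 kJ

q1 (heat ice -8.7→0.0 °C): 16.8 × 2.14 × 8.7 = 313 J
q2 (melt at 0 °C): 16.8 × 334.0 = 5611 J
q3 (heat water 0.0→100.0 °C): 16.8 × 4.21 × 100.0 = 7073 J
q4 (vaporize at 100 °C): 16.8 × 2254.0 = 37867 J
q5 (heat steam 100.0→116.9 °C): 16.8 × 2.02 × 16.9 = 574 J
Total: 313 + 5611 + 7073 + 37867 + 574 = 51438 J = 51.4 kJ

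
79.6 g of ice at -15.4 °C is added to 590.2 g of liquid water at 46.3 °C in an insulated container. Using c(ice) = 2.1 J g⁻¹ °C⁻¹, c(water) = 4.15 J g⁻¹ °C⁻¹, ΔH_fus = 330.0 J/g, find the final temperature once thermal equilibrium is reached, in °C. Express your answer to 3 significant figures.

Heat to bring ice to 0 °C and melt it: q₁ = 79.6×2.1×15.4 + 79.6×330.0 = 28842 J
Heat the water can supply cooling to 0 °C: 590.2×4.15×46.3 = 113404 J > q₁, so all ice melts.
Energy balance: 590.2×4.15×(46.3 − T) = 28842 + 79.6×4.15×(T − 0)
2449.33(46.3 − T) = 28842 + 330.34 T
113404 − 28842 = 2779.67 T
T = 84562 / 2779.67 = 30.42 °C

T_f = 30.4 °C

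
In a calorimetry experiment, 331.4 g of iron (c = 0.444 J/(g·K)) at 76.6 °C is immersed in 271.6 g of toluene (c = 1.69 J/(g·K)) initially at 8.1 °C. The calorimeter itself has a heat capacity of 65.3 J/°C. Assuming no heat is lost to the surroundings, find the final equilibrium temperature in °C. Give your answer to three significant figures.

Heat lost by iron = heat gained by toluene + calorimeter.
(331.4)(0.444)(76.6 − T) = [(271.6)(1.69) + 65.3](T − 8.1)
147.1416 (76.6 − T) = 524.304 (T − 8.1)
11271 − 147.1416 T = 524.304 T − 4246.9
15517.9 = 671.4456 T
T = 23.11 °C

T_f = 23.1 °C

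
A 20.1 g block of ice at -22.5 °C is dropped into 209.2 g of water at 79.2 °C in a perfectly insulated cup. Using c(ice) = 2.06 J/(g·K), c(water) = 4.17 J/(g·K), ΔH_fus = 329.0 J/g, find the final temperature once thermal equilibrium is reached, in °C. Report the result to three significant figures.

Heat to bring ice to 0 °C and melt it: q₁ = 20.1×2.06×22.5 + 20.1×329.0 = 7544.5 J
Heat the water can supply cooling to 0 °C: 209.2×4.17×79.2 = 69091.2 J > q₁, so all ice melts.
Energy balance: 209.2×4.17×(79.2 − T) = 7544.5 + 20.1×4.17×(T − 0)
872.364(79.2 − T) = 7544.5 + 83.817 T
69091.2 − 7544.5 = 956.181 T
T = 61546.7 / 956.181 = 64.37 °C

T_f = 64.4 °C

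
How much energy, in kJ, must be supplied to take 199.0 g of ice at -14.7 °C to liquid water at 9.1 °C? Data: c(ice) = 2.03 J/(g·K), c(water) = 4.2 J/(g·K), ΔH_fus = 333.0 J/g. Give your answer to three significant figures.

q = 79.8 kJ

q1 (heat ice -14.7→0.0 °C): 199.0 × 2.03 × 14.7 = 5938 J
q2 (melt at 0 °C): 199.0 × 333.0 = 66267 J
q3 (heat water 0.0→9.1 °C): 199.0 × 4.2 × 9.1 = 7606 J
Total: 5938 + 66267 + 7606 = 79811 J = 79.8 kJ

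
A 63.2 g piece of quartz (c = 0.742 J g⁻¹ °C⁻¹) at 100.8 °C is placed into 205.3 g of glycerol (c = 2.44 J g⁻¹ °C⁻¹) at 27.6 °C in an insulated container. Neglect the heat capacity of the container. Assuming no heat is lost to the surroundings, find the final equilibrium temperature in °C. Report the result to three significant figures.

Heat lost by quartz = heat gained by glycerol.
(63.2)(0.742)(100.8 − T) = (205.3)(2.44)(T − 27.6)
46.8944 (100.8 − T) = 500.932 (T − 27.6)
4727.0 − 46.8944 T = 500.932 T − 13826
18553.0 = 547.8264 T
T = 33.87 °C

T_f = 33.9 °C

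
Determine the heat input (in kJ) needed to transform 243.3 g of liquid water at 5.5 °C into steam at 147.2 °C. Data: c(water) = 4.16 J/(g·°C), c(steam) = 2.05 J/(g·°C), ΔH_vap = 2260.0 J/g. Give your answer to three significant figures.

q1 (heat water 5.5→100.0 °C): 243.3 × 4.16 × 94.5 = 95646 J
q2 (vaporize at 100 °C): 243.3 × 2260.0 = 549858 J
q3 (heat steam 100.0→147.2 °C): 243.3 × 2.05 × 47.2 = 23542 J
Total: 95646 + 549858 + 23542 = 669046 J = 669 kJ

q = 669 kJ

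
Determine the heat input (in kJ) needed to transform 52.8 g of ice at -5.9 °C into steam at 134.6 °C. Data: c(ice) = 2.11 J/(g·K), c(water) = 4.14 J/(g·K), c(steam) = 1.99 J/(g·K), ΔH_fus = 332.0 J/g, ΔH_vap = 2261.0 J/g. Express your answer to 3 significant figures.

q = 163 kJ

q1 (heat ice -5.9→0.0 °C): 52.8 × 2.11 × 5.9 = 657 J
q2 (melt at 0 °C): 52.8 × 332.0 = 17530 J
q3 (heat water 0.0→100.0 °C): 52.8 × 4.14 × 100.0 = 21859 J
q4 (vaporize at 100 °C): 52.8 × 2261.0 = 119381 J
q5 (heat steam 100.0→134.6 °C): 52.8 × 1.99 × 34.6 = 3635 J
Total: 657 + 17530 + 21859 + 119381 + 3635 = 163062 J = 163 kJ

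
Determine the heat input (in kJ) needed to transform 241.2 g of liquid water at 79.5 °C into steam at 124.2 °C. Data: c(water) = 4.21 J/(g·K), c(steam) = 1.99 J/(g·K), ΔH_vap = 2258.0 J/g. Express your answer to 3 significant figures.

q1 (heat water 79.5→100.0 °C): 241.2 × 4.21 × 20.5 = 20817 J
q2 (vaporize at 100 °C): 241.2 × 2258.0 = 544630 J
q3 (heat steam 100.0→124.2 °C): 241.2 × 1.99 × 24.2 = 11616 J
Total: 20817 + 544630 + 11616 = 577063 J = 577 kJ

q = 577 kJ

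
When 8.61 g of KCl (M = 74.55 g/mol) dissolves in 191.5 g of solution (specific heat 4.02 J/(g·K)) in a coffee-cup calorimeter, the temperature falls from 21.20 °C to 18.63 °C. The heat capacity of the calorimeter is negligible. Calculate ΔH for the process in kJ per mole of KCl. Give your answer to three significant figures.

ΔH = 17.1 kJ/mol

|ΔT| = |18.63 − 21.20| = 2.57 °C
|q_surr| = (191.5 × 4.02) × 2.57 = 769.83 × 2.57 = 1978 J
n(KCl) = 8.61 / 74.55 = 0.1155 mol
Temperature fell, so q_rxn = +|q_surr| = 1.978 kJ
ΔH = q_rxn / n = 17.13 kJ/mol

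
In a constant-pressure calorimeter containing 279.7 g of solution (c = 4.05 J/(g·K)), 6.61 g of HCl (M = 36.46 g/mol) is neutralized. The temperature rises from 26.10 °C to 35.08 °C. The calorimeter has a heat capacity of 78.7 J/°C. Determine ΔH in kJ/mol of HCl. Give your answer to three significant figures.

|ΔT| = |35.08 − 26.10| = 8.98 °C
|q_surr| = (279.7 × 4.05 + 78.7) × 8.98 = 1211.485 × 8.98 = 10880 J
n(HCl) = 6.61 / 36.46 = 0.1813 mol
Temperature rose, so q_rxn = −|q_surr| = -10.88 kJ
ΔH = q_rxn / n = -60.01 kJ/mol

ΔH = -60.0 kJ/mol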